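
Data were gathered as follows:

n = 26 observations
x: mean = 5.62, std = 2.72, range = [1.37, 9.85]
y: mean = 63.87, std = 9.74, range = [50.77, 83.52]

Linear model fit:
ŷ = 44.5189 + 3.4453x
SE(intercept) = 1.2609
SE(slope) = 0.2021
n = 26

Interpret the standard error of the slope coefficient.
SE(slope) = 0.2021 measures the uncertainty in the estimated slope. The coefficient is estimated precisely (SE/|β̂₁| = 5.9%).

What SE measures:
- The standard error quantifies the sampling variability of the coefficient estimate
- It is the estimated standard deviation of β̂₁ across hypothetical repeated samples of the same size
- Smaller SE → more precise estimate

Relative precision:
- SE / |β̂₁| = 0.2021 / 3.4453 = 5.9%
- Rule of thumb (under 20%: precise; 20% to under 50%: moderately precise; 50% or more: imprecise) → precise

Link to interval estimation: a confidence interval for β₁ is β̂₁ ± t* × 0.2021, so SE sets the half-width per unit of t*.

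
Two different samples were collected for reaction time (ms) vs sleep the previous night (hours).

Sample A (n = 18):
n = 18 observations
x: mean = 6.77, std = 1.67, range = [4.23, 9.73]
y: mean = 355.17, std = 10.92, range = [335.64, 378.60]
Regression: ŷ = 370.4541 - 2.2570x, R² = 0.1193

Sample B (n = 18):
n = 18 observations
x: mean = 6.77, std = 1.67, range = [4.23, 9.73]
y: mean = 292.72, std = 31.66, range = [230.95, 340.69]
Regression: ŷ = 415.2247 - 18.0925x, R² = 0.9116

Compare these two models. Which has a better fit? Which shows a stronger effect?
Model B has the better fit (R² = 0.9116 vs 0.1193). Model B shows the stronger effect (|β₁| = 18.0925 vs 2.2570).

Model Comparison:

Which explains more variance? (R²)
- Model A: R² = 0.1193 → 11.93% of variance in reaction time explained
- Model B: R² = 0.9116 → 91.16% of variance in reaction time explained
- 0.9116 > 0.1193 → Model B has the better fit

Strength of effect — compare |β₁|:
- Model A: β₁ = -2.2570 → predicted reaction time falls 2.2570 ms per additional hour of sleep
- Model B: β₁ = -18.0925 → predicted reaction time falls 18.0925 ms per additional hour of sleep
- |-2.2570| < |-18.0925| → Model B shows the stronger marginal effect

Notes:
- A better fit (higher R²) doesn't necessarily mean a more important relationship.
- A steeper slope doesn't make a better model if the scatter around the line is large.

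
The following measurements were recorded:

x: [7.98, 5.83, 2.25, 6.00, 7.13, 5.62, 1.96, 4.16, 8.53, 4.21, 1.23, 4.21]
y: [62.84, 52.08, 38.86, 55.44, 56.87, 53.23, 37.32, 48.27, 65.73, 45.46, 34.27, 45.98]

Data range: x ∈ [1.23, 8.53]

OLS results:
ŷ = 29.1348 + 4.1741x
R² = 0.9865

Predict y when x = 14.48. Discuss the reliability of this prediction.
ŷ = 89.5758 (extrapolation — x = 14.48 lies outside [1.23, 8.53], so reliability is low).

Prediction calculation:
ŷ = 29.1348 + 4.1741 × 14.48
ŷ = 89.5758

Reliability:
- Data range: x ∈ [1.23, 8.53]
- Prediction point: x = 14.48 is 5.95 units above the observed range → this is EXTRAPOLATION, not interpolation

Why that matters here:
- There are no observations near this x to validate the fitted line there
- The standard error of prediction grows with (x − x̄)², and x = 14.48 is far from x̄ = 4.93

Report the number if required, but flag clearly that it is an extrapolation.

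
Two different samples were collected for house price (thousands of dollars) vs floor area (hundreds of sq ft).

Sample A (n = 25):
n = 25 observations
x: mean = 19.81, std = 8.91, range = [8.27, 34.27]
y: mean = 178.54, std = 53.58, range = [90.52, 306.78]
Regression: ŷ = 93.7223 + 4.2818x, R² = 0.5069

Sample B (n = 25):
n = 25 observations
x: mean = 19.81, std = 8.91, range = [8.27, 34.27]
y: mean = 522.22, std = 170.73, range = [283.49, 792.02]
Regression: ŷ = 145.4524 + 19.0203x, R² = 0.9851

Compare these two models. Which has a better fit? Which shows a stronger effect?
Model B has the better fit (R² = 0.9851 vs 0.5069). Model B shows the stronger effect (|β₁| = 19.0203 vs 4.2818).

Model Comparison:

Which explains more variance? (R²)
- Model A: R² = 0.5069 → 50.69% of variance in house price explained
- Model B: R² = 0.9851 → 98.51% of variance in house price explained
- 0.9851 > 0.5069 → Model B has the better fit

Strength of effect — compare |β₁|:
- Model A: β₁ = 4.2818 → predicted house price rises 4.2818 thousand dollars per additional hundred sq ft of floor area
- Model B: β₁ = 19.0203 → predicted house price rises 19.0203 thousand dollars per additional hundred sq ft of floor area
- |4.2818| < |19.0203| → Model B shows the stronger marginal effect

Note: A steeper slope doesn't make a better model if the scatter around the line is large.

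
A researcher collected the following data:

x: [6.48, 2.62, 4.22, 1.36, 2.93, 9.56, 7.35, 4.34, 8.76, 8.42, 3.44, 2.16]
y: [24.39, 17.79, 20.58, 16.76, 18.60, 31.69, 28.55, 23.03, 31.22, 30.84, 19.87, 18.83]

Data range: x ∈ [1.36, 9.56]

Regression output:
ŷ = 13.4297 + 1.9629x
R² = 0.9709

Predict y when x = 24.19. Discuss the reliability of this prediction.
The equation gives ŷ = 60.9123; however x = 24.19 is 14.63 units above the observed range, so this extrapolated value should not be trusted.

Prediction calculation:
ŷ = 13.4297 + 1.9629 × 24.19
ŷ = 60.9123

Reliability:
- Data range: x ∈ [1.36, 9.56]
- Prediction point: x = 24.19 is 14.63 units above the observed range → this is EXTRAPOLATION, not interpolation

Why that matters here:
- Real relationships often flatten, saturate, or turn nonlinear at extremes
- There are no observations near this x to validate the fitted line there
- The standard error of prediction grows with (x − x̄)², and x = 24.19 is far from x̄ = 5.14

The R² = 0.9709 only validates the fit within [1.36, 9.56]; treat ŷ = 60.9123 with caution.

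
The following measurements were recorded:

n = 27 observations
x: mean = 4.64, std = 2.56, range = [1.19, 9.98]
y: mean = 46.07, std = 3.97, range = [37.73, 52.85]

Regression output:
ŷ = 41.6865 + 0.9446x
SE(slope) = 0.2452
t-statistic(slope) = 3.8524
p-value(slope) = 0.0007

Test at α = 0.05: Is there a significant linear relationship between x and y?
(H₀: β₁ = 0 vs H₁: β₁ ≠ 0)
Reject H₀: p-value = 0.0007 < α = 0.05. The linear relationship is significant at the 5% level.

Hypothesis test for the slope coefficient:

H₀: β₁ = 0 (no linear relationship)
H₁: β₁ ≠ 0 (linear relationship exists)

Test statistic: t = β̂₁ / SE(β̂₁) = 0.9446 / 0.2452 = 3.8524

With df = 25, the two-sided p-value for |t| = 3.8524 is 0.0007.

Decision rule: reject H₀ if p-value < α.
p-value = 0.0007 < α = 0.05 → reject H₀.

Conclusion: the linear association between x and y is significant at the 5% level.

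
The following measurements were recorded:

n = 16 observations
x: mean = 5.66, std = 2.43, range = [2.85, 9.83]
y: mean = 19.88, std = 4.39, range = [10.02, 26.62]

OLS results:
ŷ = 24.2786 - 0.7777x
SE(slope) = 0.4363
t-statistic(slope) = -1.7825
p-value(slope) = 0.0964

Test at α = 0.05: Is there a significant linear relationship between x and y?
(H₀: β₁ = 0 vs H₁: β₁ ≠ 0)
p-value = 0.0964 ≥ α = 0.05, so we fail to reject H₀. The relationship is not significant.

Hypothesis test for the slope coefficient:

H₀: β₁ = 0 (no linear relationship)
H₁: β₁ ≠ 0 (linear relationship exists)

Test statistic: t = β̂₁ / SE(β̂₁) = -0.7777 / 0.4363 = -1.7825

With df = 14, the two-sided p-value for |t| = 1.7825 is 0.0964.

Decision rule: reject H₀ if p-value < α.
p-value = 0.0964 ≥ α = 0.05 → fail to reject H₀.

There is not sufficient evidence at the 5% significance level to conclude that a linear relationship exists between x and y.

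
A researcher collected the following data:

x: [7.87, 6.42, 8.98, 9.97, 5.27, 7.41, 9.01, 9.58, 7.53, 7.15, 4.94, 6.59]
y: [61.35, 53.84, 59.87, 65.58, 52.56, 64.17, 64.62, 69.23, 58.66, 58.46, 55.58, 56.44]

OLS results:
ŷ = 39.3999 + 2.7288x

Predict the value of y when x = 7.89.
ŷ = 60.9301

Plug x = 7.89 into the fitted line:

ŷ = 39.3999 + 2.7288 × 7.89
ŷ = 39.3999 + 21.5302
ŷ = 60.9301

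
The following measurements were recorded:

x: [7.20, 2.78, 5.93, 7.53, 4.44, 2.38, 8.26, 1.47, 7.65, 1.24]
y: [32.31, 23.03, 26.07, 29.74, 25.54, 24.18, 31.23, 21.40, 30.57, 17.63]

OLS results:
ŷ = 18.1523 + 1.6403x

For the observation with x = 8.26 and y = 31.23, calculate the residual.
Residual = -0.4712

The residual is the difference between the actual value and the predicted value:

Residual = y - ŷ

Step 1: Calculate predicted value
ŷ = 18.1523 + 1.6403 × 8.26
ŷ = 31.7012

Step 2: Calculate residual
Residual = 31.23 - 31.7012
Residual = -0.4712

Interpretation: the model overestimates the actual value by 0.4712 at this point (negative residual → observation lies below the fitted line).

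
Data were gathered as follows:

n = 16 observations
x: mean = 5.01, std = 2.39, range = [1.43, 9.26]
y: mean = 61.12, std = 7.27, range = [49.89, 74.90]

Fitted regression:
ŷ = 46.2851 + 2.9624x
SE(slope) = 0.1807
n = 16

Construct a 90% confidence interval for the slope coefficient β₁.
The 90% CI for β₁ is (2.6441, 3.2807)

Confidence interval for the slope:

The 90% CI for β₁ is: β̂₁ ± t*(α/2, n-2) × SE(β̂₁)

Step 1: Find critical t-value
- Confidence level = 0.9
- Degrees of freedom = n - 2 = 16 - 2 = 14
- t*(α/2, 14) = 1.7613

Step 2: Calculate margin of error
Margin = 1.7613 × 0.1807 = 0.3183

Step 3: Construct interval
CI = 2.9624 ± 0.3183
CI = (2.6441, 3.2807)

Interpretation: We are 90% confident that the true slope β₁ lies between 2.6441 and 3.2807.
Since 0 is outside the interval, a two-sided test at α = 0.10 would reject H₀: β₁ = 0.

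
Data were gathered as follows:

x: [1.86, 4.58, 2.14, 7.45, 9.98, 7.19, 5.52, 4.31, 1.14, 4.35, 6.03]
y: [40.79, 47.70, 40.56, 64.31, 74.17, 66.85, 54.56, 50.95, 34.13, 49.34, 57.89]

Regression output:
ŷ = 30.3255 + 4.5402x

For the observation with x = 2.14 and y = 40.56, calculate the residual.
Residual = 0.5185

The residual is the difference between the actual value and the predicted value:

Residual = y - ŷ

Step 1: Calculate predicted value
ŷ = 30.3255 + 4.5402 × 2.14
ŷ = 40.0415

Step 2: Calculate residual
Residual = 40.56 - 40.0415
Residual = 0.5185

Interpretation: the model underestimates the actual value by 0.5185 at this point (positive residual → observation lies above the fitted line).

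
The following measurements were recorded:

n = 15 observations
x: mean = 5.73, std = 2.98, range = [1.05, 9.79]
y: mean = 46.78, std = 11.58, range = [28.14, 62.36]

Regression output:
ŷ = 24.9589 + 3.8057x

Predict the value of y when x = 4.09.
ŷ = 40.5242

Plug x = 4.09 into the fitted line:

ŷ = 24.9589 + 3.8057 × 4.09
ŷ = 24.9589 + 15.5653
ŷ = 40.5242

This is a point prediction; actual observations scatter around it by roughly the residual standard deviation.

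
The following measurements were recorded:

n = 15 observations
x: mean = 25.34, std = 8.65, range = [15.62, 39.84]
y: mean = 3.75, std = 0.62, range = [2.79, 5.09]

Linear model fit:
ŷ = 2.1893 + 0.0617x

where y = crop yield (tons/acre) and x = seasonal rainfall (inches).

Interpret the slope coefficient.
On average, crop yield is about 0.0617 tons/acre higher for every extra inch of rainfall.

β₁ = 0.0617 is the change in predicted crop yield (tons/acre) per additional inch of rainfall.

Interpretation:
- Rainfall up by 1 inch → predicted crop yield increases by 0.0617 tons/acre
- This is a linear approximation: the same per-unit change is assumed across the whole observed x range
- The slope describes association in these data, not necessarily a causal effect

(β₀ = 2.1893 is the fitted value at x = 0 and is not part of the slope interpretation.)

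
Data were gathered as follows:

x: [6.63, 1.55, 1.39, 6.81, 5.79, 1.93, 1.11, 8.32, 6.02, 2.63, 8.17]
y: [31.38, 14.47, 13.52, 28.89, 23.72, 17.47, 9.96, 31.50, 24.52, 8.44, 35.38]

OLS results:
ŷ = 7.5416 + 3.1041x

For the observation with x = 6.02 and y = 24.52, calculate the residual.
Residual = -1.7083

The residual is the difference between the actual value and the predicted value:

Residual = y - ŷ

Step 1: Calculate predicted value
ŷ = 7.5416 + 3.1041 × 6.02
ŷ = 26.2283

Step 2: Calculate residual
Residual = 24.52 - 26.2283
Residual = -1.7083

Interpretation: the model overestimates the actual value by 1.7083 at this point (negative residual → observation lies below the fitted line).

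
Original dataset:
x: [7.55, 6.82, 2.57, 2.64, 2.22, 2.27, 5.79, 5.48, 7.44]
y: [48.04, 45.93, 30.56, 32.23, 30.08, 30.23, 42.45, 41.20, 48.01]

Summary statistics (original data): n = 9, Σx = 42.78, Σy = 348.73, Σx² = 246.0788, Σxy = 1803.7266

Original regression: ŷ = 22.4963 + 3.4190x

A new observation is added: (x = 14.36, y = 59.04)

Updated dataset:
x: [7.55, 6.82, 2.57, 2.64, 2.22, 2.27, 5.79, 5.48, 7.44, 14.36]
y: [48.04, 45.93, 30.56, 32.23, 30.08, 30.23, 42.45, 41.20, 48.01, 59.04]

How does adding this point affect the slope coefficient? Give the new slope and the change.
New slope β₁ = 2.5562 versus 3.4190 before: a change of -0.8628 (-25.2%).

The new point has HIGH LEVERAGE: x = 14.36 is far from the original mean x̄ = 42.78/9 ≈ 4.75 (original range [2.22, 7.55]).

Step 1: Update the sums with the new point (n goes from 9 to 10)
Σx  = 42.78 + 14.36 = 57.14
Σy  = 348.73 + 59.04 = 407.77
Σx² = 246.0788 + 14.36² = 246.0788 + 206.2096 = 452.2884
Σxy = 1803.7266 + 14.36×59.04 = 1803.7266 + 847.8144 = 2651.5410

Step 2: Recompute the slope with b₁ = (nΣxy − ΣxΣy) / (nΣx² − (Σx)²)
Numerator   = 10×2651.5410 − 57.14×407.77 = 26515.4100 − 23299.9778 = 3215.4322
Denominator = 10×452.2884 − 57.14² = 4522.8840 − 3264.9796 = 1257.9044
b₁(new) = 3215.4322 / 1257.9044 = 2.5562

(Same formula on the original sums: (9×1803.7266 − 42.78×348.73) / (9×246.0788 − 42.78²) = 1314.8700 / 384.5808 = 3.4190, matching the given fit.)

Step 3: Change in slope
Δβ₁ = 2.5562 − 3.4190 = -0.8628
Relative change = -0.8628 / 3.4190 × 100% = -25.2%
→ the slope decreases when the point is added.

A high-leverage point only changes the slope if it is off the original line; here y = 59.04 is below the original trend, so the slope decreases.
In practice: examine leverage (hᵢ) and Cook's distance rather than deleting it automatically; check such a point for data-entry or measurement error.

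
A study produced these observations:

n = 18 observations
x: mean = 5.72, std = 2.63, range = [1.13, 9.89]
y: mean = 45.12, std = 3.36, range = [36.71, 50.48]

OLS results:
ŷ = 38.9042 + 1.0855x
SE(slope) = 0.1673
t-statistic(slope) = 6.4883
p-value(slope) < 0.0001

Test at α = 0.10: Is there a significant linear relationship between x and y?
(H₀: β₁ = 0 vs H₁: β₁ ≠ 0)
Since p-value < 0.0001 < α = 0.10, reject H₀ — the slope is significantly different from 0.

Hypothesis test for the slope coefficient:

H₀: β₁ = 0 (no linear relationship)
H₁: β₁ ≠ 0 (linear relationship exists)

Test statistic: t = β̂₁ / SE(β̂₁) = 1.0855 / 0.1673 = 6.4883

With df = 16, the two-sided p-value for |t| = 6.4883 is <0.0001.

Decision rule: reject H₀ if p-value < α.
p-value < 0.0001 < α = 0.10 → reject H₀.

Conclusion: the linear association between x and y is significant at the 10% level.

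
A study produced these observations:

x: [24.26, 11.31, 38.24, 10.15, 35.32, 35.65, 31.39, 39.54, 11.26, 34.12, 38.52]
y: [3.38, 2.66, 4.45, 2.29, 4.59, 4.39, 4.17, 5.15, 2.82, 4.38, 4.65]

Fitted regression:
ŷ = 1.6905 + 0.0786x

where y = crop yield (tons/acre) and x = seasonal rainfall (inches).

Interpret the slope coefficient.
For each additional inch of rainfall, predicted crop yield increases by approximately 0.0786 tons/acre.

β₁ = 0.0786 is the change in predicted crop yield (tons/acre) per additional inch of rainfall.

Interpretation:
- Rainfall up by 1 inch → predicted crop yield increases by 0.0786 tons/acre
- The effect is assumed constant over the observed range of x (linearity)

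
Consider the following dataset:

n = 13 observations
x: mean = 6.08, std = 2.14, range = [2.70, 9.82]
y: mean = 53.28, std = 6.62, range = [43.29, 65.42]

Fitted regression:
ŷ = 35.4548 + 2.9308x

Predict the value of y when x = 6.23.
ŷ = 53.7137

x = 6.23 lies inside the observed range [2.70, 9.82], so the fitted equation applies directly:

ŷ = 35.4548 + 2.9308 × 6.23
ŷ = 35.4548 + 18.2589
ŷ = 53.7137

This is a point prediction; actual observations scatter around it by roughly the residual standard deviation.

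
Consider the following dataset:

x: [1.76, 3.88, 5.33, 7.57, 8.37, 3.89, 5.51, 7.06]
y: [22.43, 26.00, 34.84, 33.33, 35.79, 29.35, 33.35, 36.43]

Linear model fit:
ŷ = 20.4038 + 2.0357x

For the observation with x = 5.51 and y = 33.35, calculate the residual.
Residual = 1.7295

The residual is the difference between the actual value and the predicted value:

Residual = y - ŷ

Step 1: Calculate predicted value
ŷ = 20.4038 + 2.0357 × 5.51
ŷ = 31.6205

Step 2: Calculate residual
Residual = 33.35 - 31.6205
Residual = 1.7295

The residual is positive, so the observed y = 33.35 sits above the regression line (the line underestimates it by 1.7295).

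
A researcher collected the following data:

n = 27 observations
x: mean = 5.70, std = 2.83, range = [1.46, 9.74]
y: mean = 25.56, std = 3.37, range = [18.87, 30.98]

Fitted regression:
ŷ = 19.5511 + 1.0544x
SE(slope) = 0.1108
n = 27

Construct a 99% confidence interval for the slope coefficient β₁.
The 99% CI for β₁ is (0.7456, 1.3632)

Confidence interval for the slope:

The 99% CI for β₁ is: β̂₁ ± t*(α/2, n-2) × SE(β̂₁)

Step 1: Find critical t-value
- Confidence level = 0.99
- Degrees of freedom = n - 2 = 27 - 2 = 25
- t*(α/2, 25) = 2.7874

Step 2: Calculate margin of error
Margin = 2.7874 × 0.1108 = 0.3088

Step 3: Construct interval
CI = 1.0544 ± 0.3088
CI = (0.7456, 1.3632)

Interpretation: intervals built this way capture the true β₁ in 99% of repeated samples; here the plausible range for the per-unit effect of x on y is 0.7456 to 1.3632.
Both endpoints are positive, so the data support a genuinely positive slope at this confidence level.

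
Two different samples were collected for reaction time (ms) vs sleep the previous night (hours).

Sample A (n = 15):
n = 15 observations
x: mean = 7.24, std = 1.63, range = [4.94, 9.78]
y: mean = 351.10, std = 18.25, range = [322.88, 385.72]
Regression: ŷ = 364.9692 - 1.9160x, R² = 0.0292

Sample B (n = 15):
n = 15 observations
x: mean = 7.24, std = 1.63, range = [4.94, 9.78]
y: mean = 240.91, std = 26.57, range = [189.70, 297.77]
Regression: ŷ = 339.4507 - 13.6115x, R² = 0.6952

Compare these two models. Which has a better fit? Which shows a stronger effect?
Model B has the better fit (R² = 0.6952 vs 0.0292). Model B shows the stronger effect (|β₁| = 13.6115 vs 1.9160).

Model Comparison:

Fit — compare R²:
- Model A: R² = 0.0292 → 2.92% of variance in reaction time explained
- Model B: R² = 0.6952 → 69.52% of variance in reaction time explained
- 0.6952 > 0.0292 → Model B has the better fit

Which has the larger per-hour effect? (|β₁|)
- Model A: β₁ = -1.9160 → predicted reaction time falls 1.9160 ms per additional hour of sleep
- Model B: β₁ = -13.6115 → predicted reaction time falls 13.6115 ms per additional hour of sleep
- |-1.9160| < |-13.6115| → Model B shows the stronger marginal effect

Note: A steeper slope doesn't make a better model if the scatter around the line is large.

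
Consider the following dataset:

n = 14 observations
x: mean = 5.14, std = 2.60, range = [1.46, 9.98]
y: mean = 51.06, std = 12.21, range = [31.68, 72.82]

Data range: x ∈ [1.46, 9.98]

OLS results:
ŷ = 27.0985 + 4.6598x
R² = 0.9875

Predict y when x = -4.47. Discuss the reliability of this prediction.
The equation gives ŷ = 6.2692; however x = -4.47 is 5.93 units below the observed range, so this extrapolated value should not be trusted.

Prediction calculation:
ŷ = 27.0985 + 4.6598 × (-4.47)
ŷ = 6.2692

Reliability:
- Data range: x ∈ [1.46, 9.98]
- Prediction point: x = -4.47 is 5.93 units below the observed range → this is EXTRAPOLATION, not interpolation

Why that matters here:
- The linear relationship may not hold outside the observed range
- There are no observations near this x to validate the fitted line there
- Real relationships often flatten, saturate, or turn nonlinear at extremes

The R² = 0.9875 only validates the fit within [1.46, 9.98]; treat ŷ = 6.2692 with caution.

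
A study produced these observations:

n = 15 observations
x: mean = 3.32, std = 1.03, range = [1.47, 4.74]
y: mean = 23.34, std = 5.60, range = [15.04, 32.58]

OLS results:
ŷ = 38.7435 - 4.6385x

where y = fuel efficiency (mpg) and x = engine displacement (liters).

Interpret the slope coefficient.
An increase of one liter in engine displacement is associated with a 4.6385 mpg decrease in predicted fuel efficiency.

The slope coefficient β₁ = -4.6385 represents the marginal effect of engine displacement on fuel efficiency.

Interpretation:
- Engine displacement up by 1 liter → predicted fuel efficiency decreases by 4.6385 mpg
- The effect is assumed constant over the observed range of x (linearity)
- The slope describes association in these data, not necessarily a causal effect

(β₀ = 38.7435 is the fitted value at x = 0 and is not part of the slope interpretation.)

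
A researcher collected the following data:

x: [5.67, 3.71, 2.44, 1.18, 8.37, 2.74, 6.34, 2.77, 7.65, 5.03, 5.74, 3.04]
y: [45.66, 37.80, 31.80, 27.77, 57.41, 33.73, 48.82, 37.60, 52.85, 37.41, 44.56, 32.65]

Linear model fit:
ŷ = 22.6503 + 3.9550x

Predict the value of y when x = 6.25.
ŷ = 47.3691

To predict y for x = 6.25, substitute into the regression equation:

ŷ = 22.6503 + 3.9550 × 6.25
ŷ = 22.6503 + 24.7188
ŷ = 47.3691

This is a point prediction; actual observations scatter around it by roughly the residual standard deviation.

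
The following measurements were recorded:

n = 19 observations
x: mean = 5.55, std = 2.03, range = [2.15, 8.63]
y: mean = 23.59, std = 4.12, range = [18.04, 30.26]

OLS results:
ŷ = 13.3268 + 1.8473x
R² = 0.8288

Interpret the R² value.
The model explains 82.88% of the variance in y (R² = 0.8288), leaving 17.12% unexplained; the fit is strong.

R² = 1 − SS_res/SS_tot compares the residual scatter to the total scatter of y about its mean.

Here R² = 0.8288:
- Explained: 82.88% of the variation in y
- Unexplained (residual): 100% − 82.88% = 17.12%
- Rule of thumb (below 0.3 weak; 0.3 to below 0.7 moderate; 0.7 and above strong) → strong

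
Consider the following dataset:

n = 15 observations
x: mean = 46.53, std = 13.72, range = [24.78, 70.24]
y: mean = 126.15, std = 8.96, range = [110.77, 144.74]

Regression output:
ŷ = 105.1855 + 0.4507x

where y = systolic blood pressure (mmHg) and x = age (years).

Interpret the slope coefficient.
An increase of one year in age is associated with a 0.4507 mmHg increase in predicted blood pressure.

The slope coefficient β₁ = 0.4507 represents the marginal effect of age on blood pressure.

Interpretation:
- Age up by 1 year → predicted blood pressure increases by 0.4507 mmHg
- The effect is assumed constant over the observed range of x (linearity)

The intercept β₀ = 105.1855 is the predicted blood pressure when age = 0; since the smallest observed x is 24.78, this is an extrapolation and mainly anchors the line.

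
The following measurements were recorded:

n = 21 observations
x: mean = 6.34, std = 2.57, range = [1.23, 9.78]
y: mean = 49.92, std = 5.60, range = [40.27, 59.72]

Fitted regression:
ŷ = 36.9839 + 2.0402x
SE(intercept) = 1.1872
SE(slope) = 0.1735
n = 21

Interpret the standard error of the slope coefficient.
The slope 2.0402 is pinned down to within about ±0.1735 (one SE) by these data — relative uncertainty 8.5%, i.e. precise.

SE(β̂₁) = 0.1735 says: if we drew many samples of n = 21 from the same population and refit each time, the fitted slopes would scatter with a standard deviation of roughly 0.1735 around the true β₁.

Relative precision:
- SE / |β̂₁| = 0.1735 / 2.0402 = 8.5%
- Rule of thumb (under 20%: precise; 20% to under 50%: moderately precise; 50% or more: imprecise) → precise

Link to the t-test: t = β̂₁ / SE(β̂₁) = 2.0402 / 0.1735 = 11.7591, the statistic for H₀: β₁ = 0.

What drives SE(β̂₁): more residual scatter → larger SE.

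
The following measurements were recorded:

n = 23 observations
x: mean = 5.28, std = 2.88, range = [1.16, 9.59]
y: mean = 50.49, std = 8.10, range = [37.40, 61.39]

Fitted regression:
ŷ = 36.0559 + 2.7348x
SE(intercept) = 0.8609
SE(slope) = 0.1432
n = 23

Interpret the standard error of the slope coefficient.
SE(β̂₁) = 0.1432 is the estimated standard deviation of the slope estimate across repeated samples; relative to β̂₁ = 2.7348 that is 5.2%, a precise estimate.

What SE measures:
- The standard error quantifies the sampling variability of the coefficient estimate
- It is the estimated standard deviation of β̂₁ across hypothetical repeated samples of the same size
- Smaller SE → more precise estimate

Relative precision:
- SE / |β̂₁| = 0.1432 / 2.7348 = 5.2%
- Rule of thumb (under 20%: precise; 20% to under 50%: moderately precise; 50% or more: imprecise) → precise

Link to the t-test: t = β̂₁ / SE(β̂₁) = 2.7348 / 0.1432 = 19.0978, the statistic for H₀: β₁ = 0.

What drives SE(β̂₁): larger n (here n = 23) → smaller SE; wider spread of x values → smaller SE; more residual scatter → larger SE.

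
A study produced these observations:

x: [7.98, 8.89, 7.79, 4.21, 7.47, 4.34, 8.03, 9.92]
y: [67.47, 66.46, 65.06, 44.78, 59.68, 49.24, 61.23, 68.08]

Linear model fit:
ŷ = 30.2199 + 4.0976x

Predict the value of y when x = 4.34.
ŷ = 48.0035

Plug x = 4.34 into the fitted line:

ŷ = 30.2199 + 4.0976 × 4.34
ŷ = 30.2199 + 17.7836
ŷ = 48.0035

This is the fitted mean response at that x — an individual observation would come with a wider prediction interval.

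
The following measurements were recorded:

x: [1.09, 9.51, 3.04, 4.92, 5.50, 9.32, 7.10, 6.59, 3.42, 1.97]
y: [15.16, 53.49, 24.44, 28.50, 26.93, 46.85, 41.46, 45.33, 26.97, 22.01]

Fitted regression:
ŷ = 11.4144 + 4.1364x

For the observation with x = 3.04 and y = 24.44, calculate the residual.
Residual = 0.4509

The residual is the difference between the actual value and the predicted value:

Residual = y - ŷ

Step 1: Calculate predicted value
ŷ = 11.4144 + 4.1364 × 3.04
ŷ = 23.9891

Step 2: Calculate residual
Residual = 24.44 - 23.9891
Residual = 0.4509

The residual is positive, so the observed y = 24.44 sits above the regression line (the line underestimates it by 0.4509).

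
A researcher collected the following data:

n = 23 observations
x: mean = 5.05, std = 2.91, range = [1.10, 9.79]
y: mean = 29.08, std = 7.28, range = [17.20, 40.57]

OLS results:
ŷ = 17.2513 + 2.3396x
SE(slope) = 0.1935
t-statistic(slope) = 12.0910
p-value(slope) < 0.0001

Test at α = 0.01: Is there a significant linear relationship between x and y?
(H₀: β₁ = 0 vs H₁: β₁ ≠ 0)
p-value < 0.0001 < α = 0.01, so we reject H₀. The relationship is significant.

Hypothesis test for the slope coefficient:

H₀: β₁ = 0 (no linear relationship)
H₁: β₁ ≠ 0 (linear relationship exists)

Test statistic: t = β̂₁ / SE(β̂₁) = 2.3396 / 0.1935 = 12.0910

p < 0.0001: how often a slope estimate this far from 0 (in SE units) would arise by chance if β₁ were truly 0.

Decision rule: reject H₀ if p-value < α.
p-value < 0.0001 < α = 0.01 → reject H₀.

Conclusion: the linear association between x and y is significant at the 1% level.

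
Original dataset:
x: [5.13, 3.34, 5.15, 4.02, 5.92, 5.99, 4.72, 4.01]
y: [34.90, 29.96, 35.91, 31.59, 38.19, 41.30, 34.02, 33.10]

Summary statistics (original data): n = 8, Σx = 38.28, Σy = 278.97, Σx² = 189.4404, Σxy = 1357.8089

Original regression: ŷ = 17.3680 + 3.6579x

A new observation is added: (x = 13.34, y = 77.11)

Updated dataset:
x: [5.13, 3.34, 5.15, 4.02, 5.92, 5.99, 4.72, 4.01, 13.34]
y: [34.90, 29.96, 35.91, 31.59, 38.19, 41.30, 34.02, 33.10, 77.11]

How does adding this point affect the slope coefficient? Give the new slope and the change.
The slope changes from 3.6579 to 4.8248 (change of +1.1669, or +31.9%).

The new point has HIGH LEVERAGE: x = 13.34 is far from the original mean x̄ = 38.28/8 ≈ 4.79 (original range [3.34, 5.99]).

Step 1: Update the sums with the new point (n goes from 8 to 9)
Σx  = 38.28 + 13.34 = 51.62
Σy  = 278.97 + 77.11 = 356.08
Σx² = 189.4404 + 13.34² = 189.4404 + 177.9556 = 367.3960
Σxy = 1357.8089 + 13.34×77.11 = 1357.8089 + 1028.6474 = 2386.4563

Step 2: Recompute the slope with b₁ = (nΣxy − ΣxΣy) / (nΣx² − (Σx)²)
Numerator   = 9×2386.4563 − 51.62×356.08 = 21478.1067 − 18380.8496 = 3097.2571
Denominator = 9×367.3960 − 51.62² = 3306.5640 − 2664.6244 = 641.9396
b₁(new) = 3097.2571 / 641.9396 = 4.8248

(Same formula on the original sums: (8×1357.8089 − 38.28×278.97) / (8×189.4404 − 38.28²) = 183.4996 / 50.1648 = 3.6579, matching the given fit.)

Step 3: Change in slope
Δβ₁ = 4.8248 − 3.6579 = +1.1669
Relative change = +1.1669 / 3.6579 × 100% = +31.9%
→ the slope increases when the point is added.

Because the point sits above the extension of the original line at a high-leverage x, it tilts the fit up.
In practice: check such a point for data-entry or measurement error.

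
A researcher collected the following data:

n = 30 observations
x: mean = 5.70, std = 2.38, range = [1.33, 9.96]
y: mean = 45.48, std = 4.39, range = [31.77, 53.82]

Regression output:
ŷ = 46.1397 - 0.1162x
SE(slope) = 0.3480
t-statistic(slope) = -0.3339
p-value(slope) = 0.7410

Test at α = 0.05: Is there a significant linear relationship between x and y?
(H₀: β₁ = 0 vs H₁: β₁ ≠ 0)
p-value = 0.7410 ≥ α = 0.05, so we fail to reject H₀. The relationship is not significant.

Hypothesis test for the slope coefficient:

H₀: β₁ = 0 (no linear relationship)
H₁: β₁ ≠ 0 (linear relationship exists)

Test statistic: t = β̂₁ / SE(β̂₁) = -0.1162 / 0.3480 = -0.3339

p = 0.7410: how often a slope estimate this far from 0 (in SE units) would arise by chance if β₁ were truly 0.

Decision rule: reject H₀ if p-value < α.
p-value = 0.7410 ≥ α = 0.05 → fail to reject H₀.

At α = 0.05 the data do not provide convincing evidence of a nonzero slope.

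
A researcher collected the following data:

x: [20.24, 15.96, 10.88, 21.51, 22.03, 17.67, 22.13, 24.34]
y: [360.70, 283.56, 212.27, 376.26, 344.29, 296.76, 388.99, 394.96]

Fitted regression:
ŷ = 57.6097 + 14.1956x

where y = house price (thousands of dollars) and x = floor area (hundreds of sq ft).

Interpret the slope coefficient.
An increase of one hundred sq ft in floor area is associated with a 14.1956 thousand dollars increase in predicted house price.

The slope β₁ = 14.1956 gives the rate at which the fitted house price changes with floor area.

Interpretation:
- Floor area up by 1 hundred sq ft → predicted house price increases by 14.1956 thousand dollars
- The effect is assumed constant over the observed range of x (linearity)
- The slope describes association in these data, not necessarily a causal effect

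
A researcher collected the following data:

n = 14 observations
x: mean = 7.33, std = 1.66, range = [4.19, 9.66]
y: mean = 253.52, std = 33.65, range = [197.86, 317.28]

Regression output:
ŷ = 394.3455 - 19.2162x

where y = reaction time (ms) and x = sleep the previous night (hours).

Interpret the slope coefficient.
On average, reaction time is about 19.2162 ms lower for every extra hour of sleep.

The slope coefficient β₁ = -19.2162 represents the marginal effect of sleep on reaction time.

Interpretation:
- Sleep up by 1 hour → predicted reaction time decreases by 19.2162 ms
- This is a linear approximation: the same per-unit change is assumed across the whole observed x range

(β₀ = 394.3455 is the fitted value at x = 0 and is not part of the slope interpretation.)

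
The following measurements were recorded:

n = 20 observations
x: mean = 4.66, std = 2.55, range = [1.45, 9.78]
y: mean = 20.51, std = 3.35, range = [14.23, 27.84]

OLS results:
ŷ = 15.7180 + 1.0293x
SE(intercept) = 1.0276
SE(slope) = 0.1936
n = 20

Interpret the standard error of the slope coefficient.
The slope 1.0293 is pinned down to within about ±0.1936 (one SE) by these data — relative uncertainty 18.8%, i.e. precise.

SE(β̂₁) = s / √Sxx, where s is the residual standard deviation and Sxx = Σ(x − x̄)². It is the yardstick for how far β̂₁ = 1.0293 could plausibly be from the true slope.

Relative precision:
- SE / |β̂₁| = 0.1936 / 1.0293 = 18.8%
- Rule of thumb (under 20%: precise; 20% to under 50%: moderately precise; 50% or more: imprecise) → precise

Rough 95% range (±2 SE): 1.0293 ± 0.3872 → (0.6421, 1.4165).

What drives SE(β̂₁): larger n (here n = 20) → smaller SE; more residual scatter → larger SE; wider spread of x values → smaller SE.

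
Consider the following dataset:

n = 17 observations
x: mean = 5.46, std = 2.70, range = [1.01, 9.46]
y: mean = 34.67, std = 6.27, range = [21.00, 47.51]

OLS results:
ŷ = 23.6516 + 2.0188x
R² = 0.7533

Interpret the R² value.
The model explains 75.33% of the variance in y (R² = 0.7533), leaving 24.67% unexplained; the fit is strong.

R² (coefficient of determination) measures the proportion of variance in y explained by the regression model.

Here R² = 0.7533:
- Explained: 75.33% of the variation in y
- Unexplained (residual): 100% − 75.33% = 24.67%
- Rule of thumb (below 0.3 weak; 0.3 to below 0.7 moderate; 0.7 and above strong) → strong

Equivalently, for simple linear regression R² = r², so |r| = √0.7533 ≈ 0.8679.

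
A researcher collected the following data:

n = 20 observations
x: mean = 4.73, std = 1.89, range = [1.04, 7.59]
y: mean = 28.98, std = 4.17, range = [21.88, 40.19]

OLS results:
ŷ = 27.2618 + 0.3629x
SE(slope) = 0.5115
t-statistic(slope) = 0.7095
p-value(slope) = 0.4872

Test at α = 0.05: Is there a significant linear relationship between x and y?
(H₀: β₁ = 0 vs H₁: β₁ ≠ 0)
Fail to reject H₀: p-value = 0.4872 ≥ α = 0.05. The linear relationship is not significant at the 5% level.

Hypothesis test for the slope coefficient:

H₀: β₁ = 0 (no linear relationship)
H₁: β₁ ≠ 0 (linear relationship exists)

Test statistic: t = β̂₁ / SE(β̂₁) = 0.3629 / 0.5115 = 0.7095

The p-value (0.4872) is the probability, under H₀, of a t-statistic at least as extreme as |t| = 0.7095 (two-sided, df = n − 2 = 18).

Decision rule: reject H₀ if p-value < α.
p-value = 0.4872 ≥ α = 0.05 → fail to reject H₀.

At α = 0.05 the data do not provide convincing evidence of a nonzero slope.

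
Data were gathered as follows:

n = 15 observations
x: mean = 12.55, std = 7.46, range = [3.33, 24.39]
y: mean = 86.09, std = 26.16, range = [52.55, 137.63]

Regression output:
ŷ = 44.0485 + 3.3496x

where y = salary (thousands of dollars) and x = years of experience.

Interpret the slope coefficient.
For each additional year of experience, predicted salary increases by approximately 3.3496 thousand dollars.

The slope coefficient β₁ = 3.3496 represents the marginal effect of experience on salary.

Interpretation:
- Experience up by 1 year → predicted salary increases by 3.3496 thousand dollars
- The effect is assumed constant over the observed range of x (linearity)
- The slope describes association in these data, not necessarily a causal effect

(β₀ = 44.0485 is the fitted value at x = 0 and is not part of the slope interpretation.)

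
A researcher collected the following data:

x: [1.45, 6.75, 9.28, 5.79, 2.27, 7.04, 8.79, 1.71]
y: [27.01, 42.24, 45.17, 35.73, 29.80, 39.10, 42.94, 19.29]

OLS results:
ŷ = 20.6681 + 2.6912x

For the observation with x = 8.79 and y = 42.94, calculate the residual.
Residual = -1.3837

The residual is the difference between the actual value and the predicted value:

Residual = y - ŷ

Step 1: Calculate predicted value
ŷ = 20.6681 + 2.6912 × 8.79
ŷ = 44.3237

Step 2: Calculate residual
Residual = 42.94 - 44.3237
Residual = -1.3837

Interpretation: the model overestimates the actual value by 1.3837 at this point (negative residual → observation lies below the fitted line).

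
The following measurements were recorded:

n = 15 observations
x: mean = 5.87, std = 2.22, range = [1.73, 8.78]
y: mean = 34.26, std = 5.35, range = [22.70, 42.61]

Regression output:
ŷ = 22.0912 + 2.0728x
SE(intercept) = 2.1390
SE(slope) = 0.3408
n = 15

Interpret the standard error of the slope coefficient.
The slope 2.0728 is pinned down to within about ±0.3408 (one SE) by these data — relative uncertainty 16.4%, i.e. precise.

SE(β̂₁) = 0.3408 says: if we drew many samples of n = 15 from the same population and refit each time, the fitted slopes would scatter with a standard deviation of roughly 0.3408 around the true β₁.

Relative precision:
- SE / |β̂₁| = 0.3408 / 2.0728 = 16.4%
- Rule of thumb (under 20%: precise; 20% to under 50%: moderately precise; 50% or more: imprecise) → precise

Link to interval estimation: a confidence interval for β₁ is β̂₁ ± t* × 0.3408, so SE sets the half-width per unit of t*.

What drives SE(β̂₁): more residual scatter → larger SE; larger n (here n = 15) → smaller SE.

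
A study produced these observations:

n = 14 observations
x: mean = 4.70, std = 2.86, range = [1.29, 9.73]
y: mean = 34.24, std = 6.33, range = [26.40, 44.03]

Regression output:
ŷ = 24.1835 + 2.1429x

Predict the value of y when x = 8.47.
ŷ = 42.3339

To predict y for x = 8.47, substitute into the regression equation:

ŷ = 24.1835 + 2.1429 × 8.47
ŷ = 24.1835 + 18.1504
ŷ = 42.3339

This is the fitted mean response at that x — an individual observation would come with a wider prediction interval.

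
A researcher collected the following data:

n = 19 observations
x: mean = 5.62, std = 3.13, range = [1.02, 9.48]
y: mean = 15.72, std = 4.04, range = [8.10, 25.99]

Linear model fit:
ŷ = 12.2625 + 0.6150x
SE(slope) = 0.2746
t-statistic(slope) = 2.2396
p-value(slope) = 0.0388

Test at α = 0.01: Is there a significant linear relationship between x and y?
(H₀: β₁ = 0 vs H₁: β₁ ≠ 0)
Since p-value = 0.0388 ≥ α = 0.01, fail to reject H₀ — the slope is not significantly different from 0.

Hypothesis test for the slope coefficient:

H₀: β₁ = 0 (no linear relationship)
H₁: β₁ ≠ 0 (linear relationship exists)

Test statistic: t = β̂₁ / SE(β̂₁) = 0.6150 / 0.2746 = 2.2396

p = 0.0388: how often a slope estimate this far from 0 (in SE units) would arise by chance if β₁ were truly 0.

Decision rule: reject H₀ if p-value < α.
p-value = 0.0388 ≥ α = 0.01 → fail to reject H₀.

At α = 0.01 the data do not provide convincing evidence of a nonzero slope.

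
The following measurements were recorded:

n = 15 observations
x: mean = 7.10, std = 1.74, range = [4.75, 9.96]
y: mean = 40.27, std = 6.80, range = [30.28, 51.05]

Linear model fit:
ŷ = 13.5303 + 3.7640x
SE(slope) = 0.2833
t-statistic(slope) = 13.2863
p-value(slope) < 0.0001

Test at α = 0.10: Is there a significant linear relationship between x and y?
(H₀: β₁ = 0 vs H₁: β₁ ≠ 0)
Reject H₀: p-value < 0.0001 < α = 0.10. The linear relationship is significant at the 10% level.

Hypothesis test for the slope coefficient:

H₀: β₁ = 0 (no linear relationship)
H₁: β₁ ≠ 0 (linear relationship exists)

Test statistic: t = β̂₁ / SE(β̂₁) = 3.7640 / 0.2833 = 13.2863

p < 0.0001: how often a slope estimate this far from 0 (in SE units) would arise by chance if β₁ were truly 0.

Decision rule: reject H₀ if p-value < α.
p-value < 0.0001 < α = 0.10 → reject H₀.

There is sufficient evidence at the 10% significance level to conclude that a linear relationship exists between x and y.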